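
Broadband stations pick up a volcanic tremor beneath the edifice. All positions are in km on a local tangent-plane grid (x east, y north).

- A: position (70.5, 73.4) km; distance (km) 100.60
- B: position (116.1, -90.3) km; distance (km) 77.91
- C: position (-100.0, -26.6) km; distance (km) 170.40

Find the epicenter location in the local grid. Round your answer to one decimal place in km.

Circle about each station: (x − 70.5)² + (y − 73.4)² = 100.60²; (x − 116.1)² + (y + 90.3)² = 77.91²; (x + 100.0)² + (y + 26.6)² = 170.40².
Subtracting pairs of circle equations eliminates x²+y² and gives linear equations (the radical axes):
91.2 x − 327.4 y = 15325.88
-341.0 x − 200.0 y = -18566.05
Solving the 2×2 system: x ≈ 70.4, y ≈ -27.2 km.

x ≈ 70.4 km, y ≈ -27.2 km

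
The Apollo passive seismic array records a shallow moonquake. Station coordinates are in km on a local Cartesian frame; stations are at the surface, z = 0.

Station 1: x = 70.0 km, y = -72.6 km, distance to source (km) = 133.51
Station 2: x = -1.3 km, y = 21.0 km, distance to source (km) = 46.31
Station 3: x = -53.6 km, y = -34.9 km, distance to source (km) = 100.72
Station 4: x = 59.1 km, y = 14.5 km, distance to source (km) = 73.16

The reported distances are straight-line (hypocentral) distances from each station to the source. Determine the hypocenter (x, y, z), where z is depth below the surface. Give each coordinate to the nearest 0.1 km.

Each station gives a sphere (x−x_i)² + (y−y_i)² + z² = d_i² (stations at z=0).
Subtracting the Station 1 sphere from Station 2 and Station 3: z² cancels, leaving linear equations in x and y:
-142.6 x + 187.2 y = 5952.23
-247.2 x + 75.4 y = 1600.61
Solving: x ≈ 4.199, y ≈ 34.995 km (keep extra digits for the depth step; rounded: 4.2, 35.0).
Then from the Station 1 sphere: z² = 133.51² − (x − 70.0)² − (y + 72.6)² with x = 4.199, y = 34.995, so z ≈ 43.800 ≈ 43.8 km.
Check against Station 4 (with the unrounded solution): distance 73.16 ≈ 73.16 km. ✓

x ≈ 4.2 km, y ≈ 35.0 km, depth ≈ 43.8 km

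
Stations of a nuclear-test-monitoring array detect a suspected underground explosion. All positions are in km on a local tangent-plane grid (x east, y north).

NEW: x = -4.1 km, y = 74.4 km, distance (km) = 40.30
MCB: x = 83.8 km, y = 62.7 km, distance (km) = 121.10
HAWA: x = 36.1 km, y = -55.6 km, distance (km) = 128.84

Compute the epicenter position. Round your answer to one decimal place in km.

Circle about each station: (x + 4.1)² + (y − 74.4)² = 40.30²; (x − 83.8)² + (y − 62.7)² = 121.10²; (x − 36.1)² + (y + 55.6)² = 128.84².
Subtracting the NEW equation from the MCB and HAWA equations removes the quadratic terms:
175.8 x − 23.4 y = -7639.56
80.4 x − 260.0 y = -16133.26
Solving the 2×2 system: x ≈ -36.7, y ≈ 50.7 km.

(-36.7, 50.7)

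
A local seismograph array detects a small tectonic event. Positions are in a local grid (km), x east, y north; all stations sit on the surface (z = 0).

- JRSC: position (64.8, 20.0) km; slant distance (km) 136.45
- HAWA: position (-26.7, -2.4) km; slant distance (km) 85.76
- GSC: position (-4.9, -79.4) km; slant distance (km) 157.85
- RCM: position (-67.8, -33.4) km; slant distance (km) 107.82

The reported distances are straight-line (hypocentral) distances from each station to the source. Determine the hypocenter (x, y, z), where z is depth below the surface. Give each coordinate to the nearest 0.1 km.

Each station gives a sphere (x−x_i)² + (y−y_i)² + z² = d_i² (stations at z=0).
Subtracting the JRSC sphere from HAWA and GSC: z² cancels, leaving linear equations in x and y:
-183.0 x − 44.8 y = 7383.43
-139.4 x − 198.8 y = -4568.69
Solving: x ≈ -55.500, y ≈ 61.898 km (keep extra digits for the depth step; rounded: -55.5, 61.9).
Then from the JRSC sphere: z² = 136.45² − (x − 64.8)² − (y − 20.0)² with x = -55.500, y = 61.898, so z ≈ 48.899 ≈ 48.9 km.

(-55.5, 61.9, 48.9)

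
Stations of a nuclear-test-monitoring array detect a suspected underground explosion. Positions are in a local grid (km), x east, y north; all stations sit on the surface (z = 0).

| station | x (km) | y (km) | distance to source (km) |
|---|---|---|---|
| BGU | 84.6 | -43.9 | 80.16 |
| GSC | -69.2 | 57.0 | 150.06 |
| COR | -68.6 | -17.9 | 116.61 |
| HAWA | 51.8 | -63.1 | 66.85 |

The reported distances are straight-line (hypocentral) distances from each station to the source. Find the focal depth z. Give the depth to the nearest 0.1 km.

depth ≈ 58.5 km

Each station gives a sphere (x−x_i)² + (y−y_i)² + z² = d_i² (stations at z=0).
Subtracting the BGU sphere from GSC and COR: z² cancels, leaving linear equations in x and y:
-307.6 x + 201.8 y = -17139.11
-306.4 x + 52.0 y = -11230.27
Solving: x ≈ 29.999, y ≈ -39.205 km (keep extra digits for the depth step; rounded: 30.0, -39.2).
Then from the BGU sphere: z² = 80.16² − (x − 84.6)² − (y + 43.9)² with x = 29.999, y = -39.205, so z ≈ 58.501 ≈ 58.5 km.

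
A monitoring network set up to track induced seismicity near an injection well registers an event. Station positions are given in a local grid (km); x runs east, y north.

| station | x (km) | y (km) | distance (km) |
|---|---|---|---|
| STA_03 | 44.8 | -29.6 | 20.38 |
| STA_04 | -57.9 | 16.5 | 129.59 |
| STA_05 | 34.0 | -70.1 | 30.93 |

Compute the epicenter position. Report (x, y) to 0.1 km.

(54.9, -47.3)

Circle about each station: (x − 44.8)² + (y + 29.6)² = 20.38²; (x + 57.9)² + (y − 16.5)² = 129.59²; (x − 34.0)² + (y + 70.1)² = 30.93².
Subtracting pairs of circle equations eliminates x²+y² and gives linear equations (the radical axes):
-205.4 x + 92.2 y = -15636.76
-21.6 x − 81.0 y = 2645.49
Solving the 2×2 system: x ≈ 54.9, y ≈ -47.3 km.
Check against STA_03 (with the unrounded x, y): √((x − 44.8)²+(y + 29.6)²) = 20.38 ≈ 20.38 km. ✓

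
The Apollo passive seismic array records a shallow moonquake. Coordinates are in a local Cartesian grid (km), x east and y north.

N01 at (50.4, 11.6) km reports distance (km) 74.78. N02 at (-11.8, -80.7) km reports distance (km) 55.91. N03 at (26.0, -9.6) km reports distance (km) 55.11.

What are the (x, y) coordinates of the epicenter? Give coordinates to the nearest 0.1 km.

(41.1, -62.6)

Circle about each station: (x − 50.4)² + (y − 11.6)² = 74.78²; (x + 11.8)² + (y + 80.7)² = 55.91²; (x − 26.0)² + (y + 9.6)² = 55.11².
Subtracting pairs of circle equations eliminates x²+y² and gives linear equations (the radical axes):
-124.4 x − 184.6 y = 6443.13
-48.8 x − 42.4 y = 648.38
Solving the 2×2 system: x ≈ 41.1, y ≈ -62.6 km.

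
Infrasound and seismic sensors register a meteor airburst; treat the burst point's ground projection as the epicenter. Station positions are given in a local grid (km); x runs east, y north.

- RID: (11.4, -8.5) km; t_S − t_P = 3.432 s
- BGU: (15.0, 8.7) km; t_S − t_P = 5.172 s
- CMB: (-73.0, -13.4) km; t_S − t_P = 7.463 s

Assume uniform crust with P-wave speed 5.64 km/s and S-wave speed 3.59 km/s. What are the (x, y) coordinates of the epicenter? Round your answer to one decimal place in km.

-3.8 km east, -38.8 km north

Distance from S−P lag: d = Δt · v_P v_S / (v_P − v_S) = Δt · (5.64·3.59)/(5.64−3.59) ≈ 9.8769·Δt.
So d_RID = 33.90, d_BGU = 51.08, d_CMB = 73.71 km.
Circle about each station: (x − 11.4)² + (y + 8.5)² = 33.90²; (x − 15.0)² + (y − 8.7)² = 51.08²; (x + 73.0)² + (y + 13.4)² = 73.71².
Subtracting pairs of circle equations eliminates x²+y² and gives linear equations (the radical axes):
7.2 x + 34.4 y = -1361.48
-168.8 x − 9.8 y = 1022.40
Solving the 2×2 system: x ≈ -3.8, y ≈ -38.8 km.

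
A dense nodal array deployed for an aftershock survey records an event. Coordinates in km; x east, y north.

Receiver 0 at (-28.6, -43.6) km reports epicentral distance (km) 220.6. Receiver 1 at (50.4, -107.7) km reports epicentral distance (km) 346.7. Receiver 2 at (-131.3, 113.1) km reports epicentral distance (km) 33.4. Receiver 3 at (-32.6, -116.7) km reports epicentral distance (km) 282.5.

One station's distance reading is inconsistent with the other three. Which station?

Receiver 1

Solve using three stations at a time. Using Receiver 0, Receiver 2, Receiver 3 (subtract circle equations pairwise → linear system) gives (x, y) ≈ (-151.6, 139.5).
Distances from that point to each station vs reported:
  Receiver 0: calculated 220.6 vs reported 220.6 → residual 0.0 km
  Receiver 1: calculated 319.2 vs reported 346.7 → residual 27.5 km
  Receiver 2: calculated 33.3 vs reported 33.4 → residual 0.1 km
  Receiver 3: calculated 282.5 vs reported 282.5 → residual 0.0 km
Receiver 0, Receiver 2, Receiver 3 are mutually consistent (residuals ≈ 0); Receiver 1 is off by 27.5 km.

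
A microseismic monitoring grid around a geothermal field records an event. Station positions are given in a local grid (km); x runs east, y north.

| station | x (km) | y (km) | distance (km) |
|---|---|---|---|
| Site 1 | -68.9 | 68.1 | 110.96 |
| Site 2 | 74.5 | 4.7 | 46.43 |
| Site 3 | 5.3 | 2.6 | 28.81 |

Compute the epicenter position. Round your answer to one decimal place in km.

Circle about each station: (x + 68.9)² + (y − 68.1)² = 110.96²; (x − 74.5)² + (y − 4.7)² = 46.43²; (x − 5.3)² + (y − 2.6)² = 28.81².
Subtracting the Site 1 equation from the Site 2 and Site 3 equations removes the quadratic terms:
286.8 x − 126.8 y = 6343.90
148.4 x − 131.0 y = 2132.14
Solving the 2×2 system: x ≈ 29.9, y ≈ 17.6 km.
Check against Site 1 (with the unrounded x, y): √((x + 68.9)²+(y − 68.1)²) = 110.96 ≈ 110.96 km. ✓

(29.9, 17.6)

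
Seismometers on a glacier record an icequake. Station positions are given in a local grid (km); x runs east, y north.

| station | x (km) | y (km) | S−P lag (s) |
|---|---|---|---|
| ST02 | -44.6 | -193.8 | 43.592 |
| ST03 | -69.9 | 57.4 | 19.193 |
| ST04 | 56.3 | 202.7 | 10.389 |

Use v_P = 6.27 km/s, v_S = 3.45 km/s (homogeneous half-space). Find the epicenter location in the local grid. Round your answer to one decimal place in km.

Distance from S−P lag: d = Δt · v_P v_S / (v_P − v_S) = Δt · (6.27·3.45)/(6.27−3.45) ≈ 7.6707·Δt.
So d_ST02 = 334.38, d_ST03 = 147.22, d_ST04 = 79.69 km.
Circle about each station: (x + 44.6)² + (y + 193.8)² = 334.38²; (x + 69.9)² + (y − 57.4)² = 147.22²; (x − 56.3)² + (y − 202.7)² = 79.69².
Subtracting the ST02 equation from the ST03 and ST04 equations removes the quadratic terms:
-50.6 x + 502.4 y = 58769.43
201.8 x + 793.0 y = 110168.87
Solving the 2×2 system: x ≈ 61.8, y ≈ 123.2 km.
Check against ST02 (with the unrounded x, y): √((x + 44.6)²+(y + 193.8)²) = 334.38 ≈ 334.38 km. ✓

61.8 km east, 123.2 km north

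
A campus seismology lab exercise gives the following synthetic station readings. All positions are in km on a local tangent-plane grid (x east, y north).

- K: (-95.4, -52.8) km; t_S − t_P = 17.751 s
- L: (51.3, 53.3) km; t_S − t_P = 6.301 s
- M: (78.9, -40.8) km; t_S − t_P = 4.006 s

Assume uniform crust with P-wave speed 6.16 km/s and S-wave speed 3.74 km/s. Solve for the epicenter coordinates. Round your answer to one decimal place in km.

Distance from S−P lag: d = Δt · v_P v_S / (v_P − v_S) = Δt · (6.16·3.74)/(6.16−3.74) ≈ 9.5200·Δt.
So d_K = 168.99, d_L = 59.99, d_M = 38.14 km.
Circle about each station: (x + 95.4)² + (y + 52.8)² = 168.99²; (x − 51.3)² + (y − 53.3)² = 59.99²; (x − 78.9)² + (y + 40.8)² = 38.14².
Subtracting pairs of circle equations eliminates x²+y² and gives linear equations (the radical axes):
293.4 x + 212.2 y = 18542.40
348.6 x + 24.0 y = 23103.81
Solving the 2×2 system: x ≈ 66.6, y ≈ -4.7 km.

66.6 km east, -4.7 km north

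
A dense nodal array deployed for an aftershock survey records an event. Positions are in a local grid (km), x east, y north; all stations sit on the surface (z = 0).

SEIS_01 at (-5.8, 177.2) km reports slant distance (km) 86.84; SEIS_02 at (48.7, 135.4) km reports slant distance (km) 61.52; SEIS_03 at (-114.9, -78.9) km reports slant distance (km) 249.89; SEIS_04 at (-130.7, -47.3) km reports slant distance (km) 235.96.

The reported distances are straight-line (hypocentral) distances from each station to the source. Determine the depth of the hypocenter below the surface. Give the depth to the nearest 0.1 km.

55.3 km

Each station gives a sphere (x−x_i)² + (y−y_i)² + z² = d_i² (stations at z=0).
Subtracting the SEIS_01 sphere from SEIS_02 and SEIS_03: z² cancels, leaving linear equations in x and y:
109.0 x − 83.6 y = -6972.15
-218.2 x − 512.2 y = -66910.09
Solving: x ≈ 27.305, y ≈ 119.000 km (keep extra digits for the depth step; rounded: 27.3, 119.0).
Then from the SEIS_01 sphere: z² = 86.84² − (x + 5.8)² − (y − 177.2)² with x = 27.305, y = 119.000, so z ≈ 55.299 ≈ 55.3 km.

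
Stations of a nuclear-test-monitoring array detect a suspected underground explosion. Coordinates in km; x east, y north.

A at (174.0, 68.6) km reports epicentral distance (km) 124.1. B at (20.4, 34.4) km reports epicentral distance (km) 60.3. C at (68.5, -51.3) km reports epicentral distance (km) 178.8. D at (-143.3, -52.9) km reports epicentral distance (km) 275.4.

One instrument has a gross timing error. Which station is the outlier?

Solve using three stations at a time. Using A, C, D (subtract circle equations pairwise → linear system) gives (x, y) ≈ (64.8, 127.4).
Distances from that point to each station vs reported:
  A: calculated 124.0 vs reported 124.1 → residual 0.1 km
  B: calculated 103.1 vs reported 60.3 → residual 42.8 km
  C: calculated 178.7 vs reported 178.8 → residual 0.1 km
  D: calculated 275.4 vs reported 275.4 → residual 0.0 km
A, C, D are mutually consistent (residuals ≈ 0); B is off by 42.8 km.

B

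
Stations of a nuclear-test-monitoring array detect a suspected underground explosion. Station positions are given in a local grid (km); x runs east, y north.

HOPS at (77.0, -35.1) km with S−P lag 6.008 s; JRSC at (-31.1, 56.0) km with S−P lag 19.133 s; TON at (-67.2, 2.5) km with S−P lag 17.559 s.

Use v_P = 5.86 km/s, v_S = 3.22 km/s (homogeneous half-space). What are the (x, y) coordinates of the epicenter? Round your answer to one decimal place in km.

Distance from S−P lag: d = Δt · v_P v_S / (v_P − v_S) = Δt · (5.86·3.22)/(5.86−3.22) ≈ 7.1474·Δt.
So d_HOPS = 42.94, d_JRSC = 136.75, d_TON = 125.50 km.
Circle about each station: (x − 77.0)² + (y + 35.1)² = 42.94²; (x + 31.1)² + (y − 56.0)² = 136.75²; (x + 67.2)² + (y − 2.5)² = 125.50².
Subtracting pairs of circle equations eliminates x²+y² and gives linear equations (the radical axes):
-216.2 x + 182.2 y = -19914.52
-288.4 x + 75.2 y = -16545.33
Solving the 2×2 system: x ≈ 41.8, y ≈ -59.7 km.

(41.8, -59.7)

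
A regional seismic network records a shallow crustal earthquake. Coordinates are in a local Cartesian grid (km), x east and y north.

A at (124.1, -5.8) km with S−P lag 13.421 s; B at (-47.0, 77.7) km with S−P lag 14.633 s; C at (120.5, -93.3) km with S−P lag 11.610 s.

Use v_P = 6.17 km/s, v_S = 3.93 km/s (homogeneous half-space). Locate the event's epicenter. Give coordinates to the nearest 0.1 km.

Distance from S−P lag: d = Δt · v_P v_S / (v_P − v_S) = Δt · (6.17·3.93)/(6.17−3.93) ≈ 10.8250·Δt.
So d_A = 145.28, d_B = 158.40, d_C = 125.68 km.
Circle about each station: (x − 124.1)² + (y + 5.8)² = 145.28²; (x + 47.0)² + (y − 77.7)² = 158.40²; (x − 120.5)² + (y + 93.3)² = 125.68².
Subtracting the A equation from the B and C equations removes the quadratic terms:
-342.2 x + 167.0 y = -11172.44
-7.2 x − 175.0 y = 13101.51
Solving the 2×2 system: x ≈ -3.8, y ≈ -74.7 km.
Check against A (with the unrounded x, y): √((x − 124.1)²+(y + 5.8)²) = 145.29 ≈ 145.28 km. ✓

(-3.8, -74.7)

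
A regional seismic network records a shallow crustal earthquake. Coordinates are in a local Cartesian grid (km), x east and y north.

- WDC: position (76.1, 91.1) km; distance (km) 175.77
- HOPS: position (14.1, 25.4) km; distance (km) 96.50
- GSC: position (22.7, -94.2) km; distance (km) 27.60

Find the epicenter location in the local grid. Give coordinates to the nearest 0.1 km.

7.9 km east, -70.9 km north

Circle about each station: (x − 76.1)² + (y − 91.1)² = 175.77²; (x − 14.1)² + (y − 25.4)² = 96.50²; (x − 22.7)² + (y + 94.2)² = 27.60².
Subtracting pairs of circle equations eliminates x²+y² and gives linear equations (the radical axes):
-124.0 x − 131.4 y = 8336.39
-106.8 x − 370.6 y = 25431.84
Solving the 2×2 system: x ≈ 7.9, y ≈ -70.9 km.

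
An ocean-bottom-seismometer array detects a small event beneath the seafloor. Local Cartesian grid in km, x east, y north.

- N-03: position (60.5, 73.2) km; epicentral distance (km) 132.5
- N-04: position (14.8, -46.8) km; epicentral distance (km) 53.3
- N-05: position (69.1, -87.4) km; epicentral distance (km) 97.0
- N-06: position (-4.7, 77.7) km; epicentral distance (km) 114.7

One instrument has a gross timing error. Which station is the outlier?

Solve using three stations at a time. Using N-03, N-05, N-06 (subtract circle equations pairwise → linear system) gives (x, y) ≈ (-13.6, -36.7).
Distances from that point to each station vs reported:
  N-03: calculated 132.5 vs reported 132.5 → residual 0.0 km
  N-04: calculated 30.1 vs reported 53.3 → residual 23.2 km
  N-05: calculated 97.0 vs reported 97.0 → residual 0.0 km
  N-06: calculated 114.7 vs reported 114.7 → residual 0.0 km
N-03, N-05, N-06 are mutually consistent (residuals ≈ 0); N-04 is off by 23.2 km.

N-04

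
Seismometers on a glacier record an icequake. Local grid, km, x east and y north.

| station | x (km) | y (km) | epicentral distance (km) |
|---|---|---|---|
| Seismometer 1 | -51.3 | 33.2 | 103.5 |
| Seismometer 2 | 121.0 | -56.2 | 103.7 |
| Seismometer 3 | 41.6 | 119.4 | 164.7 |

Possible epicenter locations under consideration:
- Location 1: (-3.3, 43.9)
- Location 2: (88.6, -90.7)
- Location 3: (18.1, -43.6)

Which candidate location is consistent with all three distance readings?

For each candidate, compare |candidate − station| to the reported distance:
Location 1: residuals Seismometer 1 54.3, Seismometer 2 55.9, Seismometer 3 76.9 → max 76.9 km
Location 2: residuals Seismometer 1 83.4, Seismometer 2 56.4, Seismometer 3 50.6 → max 83.4 km
Location 3: residuals Seismometer 1 0.0, Seismometer 2 0.0, Seismometer 3 0.0 → max 0.0 km
Only Location 3 has all residuals ≈ 0.

Location 3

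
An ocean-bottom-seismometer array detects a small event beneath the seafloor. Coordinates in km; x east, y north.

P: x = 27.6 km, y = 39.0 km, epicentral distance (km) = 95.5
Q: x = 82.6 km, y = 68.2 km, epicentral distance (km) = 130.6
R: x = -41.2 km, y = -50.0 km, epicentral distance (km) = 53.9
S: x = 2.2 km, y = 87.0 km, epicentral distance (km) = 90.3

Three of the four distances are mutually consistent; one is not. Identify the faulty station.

Solve using three stations at a time. Using Q, R, S (subtract circle equations pairwise → linear system) gives (x, y) ≈ (-30.5, 2.8).
Distances from that point to each station vs reported:
  P: calculated 68.4 vs reported 95.5 → residual 27.1 km
  Q: calculated 130.6 vs reported 130.6 → residual 0.0 km
  R: calculated 53.9 vs reported 53.9 → residual 0.0 km
  S: calculated 90.3 vs reported 90.3 → residual 0.0 km
Q, R, S are mutually consistent (residuals ≈ 0); P is off by 27.1 km.

P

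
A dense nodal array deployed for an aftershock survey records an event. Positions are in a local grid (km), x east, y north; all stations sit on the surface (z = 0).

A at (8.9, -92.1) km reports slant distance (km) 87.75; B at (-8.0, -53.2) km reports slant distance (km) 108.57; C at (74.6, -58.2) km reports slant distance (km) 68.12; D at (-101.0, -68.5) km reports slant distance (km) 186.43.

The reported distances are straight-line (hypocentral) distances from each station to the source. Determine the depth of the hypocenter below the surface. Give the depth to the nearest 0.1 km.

Each station gives a sphere (x−x_i)² + (y−y_i)² + z² = d_i² (stations at z=0).
Subtracting the A sphere from B and C: z² cancels, leaving linear equations in x and y:
-33.8 x + 77.8 y = -9754.76
131.4 x + 67.8 y = 3450.51
Solving: x ≈ 74.299, y ≈ -93.103 km (keep extra digits for the depth step; rounded: 74.3, -93.1).
Then from the A sphere: z² = 87.75² − (x − 8.9)² − (y + 92.1)² with x = 74.299, y = -93.103, so z ≈ 58.498 ≈ 58.5 km.

58.5 km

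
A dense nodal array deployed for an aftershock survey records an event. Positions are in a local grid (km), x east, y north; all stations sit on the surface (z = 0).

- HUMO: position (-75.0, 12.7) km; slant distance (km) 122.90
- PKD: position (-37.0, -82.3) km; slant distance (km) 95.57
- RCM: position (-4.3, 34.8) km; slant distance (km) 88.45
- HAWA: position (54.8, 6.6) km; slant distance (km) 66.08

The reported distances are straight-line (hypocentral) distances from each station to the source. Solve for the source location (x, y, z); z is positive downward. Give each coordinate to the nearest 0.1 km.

Each station gives a sphere (x−x_i)² + (y−y_i)² + z² = d_i² (stations at z=0).
Subtracting the HUMO sphere from PKD and RCM: z² cancels, leaving linear equations in x and y:
76.0 x − 190.0 y = 8326.79
141.4 x + 44.2 y = 2724.25
Solving: x ≈ 29.302, y ≈ -32.104 km (keep extra digits for the depth step; rounded: 29.3, -32.1).
Then from the HUMO sphere: z² = 122.90² − (x + 75.0)² − (y − 12.7)² with x = 29.302, y = -32.104, so z ≈ 47.097 ≈ 47.1 km.

(29.3, -32.1, 47.1)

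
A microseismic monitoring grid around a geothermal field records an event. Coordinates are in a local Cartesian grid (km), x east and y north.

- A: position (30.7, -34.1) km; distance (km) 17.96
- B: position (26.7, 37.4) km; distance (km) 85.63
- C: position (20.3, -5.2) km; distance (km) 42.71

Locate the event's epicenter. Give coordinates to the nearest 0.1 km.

x ≈ 19.2 km, y ≈ -47.9 km

Circle about each station: (x − 30.7)² + (y + 34.1)² = 17.96²; (x − 26.7)² + (y − 37.4)² = 85.63²; (x − 20.3)² + (y + 5.2)² = 42.71².
Subtracting the A equation from the B and C equations removes the quadratic terms:
-8.0 x + 143.0 y = -7003.59
-20.8 x + 57.8 y = -3167.75
Solving the 2×2 system: x ≈ 19.2, y ≈ -47.9 km.
Check against A (with the unrounded x, y): √((x − 30.7)²+(y + 34.1)²) = 17.98 ≈ 17.96 km. ✓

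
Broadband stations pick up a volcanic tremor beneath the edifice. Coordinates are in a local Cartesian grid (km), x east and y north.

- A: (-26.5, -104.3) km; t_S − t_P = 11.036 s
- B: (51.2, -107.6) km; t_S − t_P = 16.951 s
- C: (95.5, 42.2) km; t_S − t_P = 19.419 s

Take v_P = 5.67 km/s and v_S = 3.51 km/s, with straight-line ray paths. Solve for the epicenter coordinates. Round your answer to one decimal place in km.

x ≈ -74.2 km, y ≈ -14.5 km

Distance from S−P lag: d = Δt · v_P v_S / (v_P − v_S) = Δt · (5.67·3.51)/(5.67−3.51) ≈ 9.2137·Δt.
So d_A = 101.68, d_B = 156.18, d_C = 178.92 km.
Circle about each station: (x + 26.5)² + (y + 104.3)² = 101.68²; (x − 51.2)² + (y + 107.6)² = 156.18²; (x − 95.5)² + (y − 42.2)² = 178.92².
Subtracting pairs of circle equations eliminates x²+y² and gives linear equations (the radical axes):
155.4 x − 6.6 y = -11434.91
244.0 x + 293.0 y = -22353.19
Solving the 2×2 system: x ≈ -74.2, y ≈ -14.5 km.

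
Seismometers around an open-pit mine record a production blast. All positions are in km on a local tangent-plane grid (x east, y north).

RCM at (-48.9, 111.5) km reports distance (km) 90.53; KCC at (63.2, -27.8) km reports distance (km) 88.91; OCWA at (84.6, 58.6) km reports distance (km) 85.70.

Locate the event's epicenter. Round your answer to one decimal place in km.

Circle about each station: (x + 48.9)² + (y − 111.5)² = 90.53²; (x − 63.2)² + (y + 27.8)² = 88.91²; (x − 84.6)² + (y − 58.6)² = 85.70².
Subtracting pairs of circle equations eliminates x²+y² and gives linear equations (the radical axes):
224.2 x − 278.6 y = -9765.69
267.0 x − 105.8 y = -3381.15
Solving the 2×2 system: x ≈ 1.8, y ≈ 36.5 km.
Check against RCM (with the unrounded x, y): √((x + 48.9)²+(y − 111.5)²) = 90.53 ≈ 90.53 km. ✓

1.8 km east, 36.5 km north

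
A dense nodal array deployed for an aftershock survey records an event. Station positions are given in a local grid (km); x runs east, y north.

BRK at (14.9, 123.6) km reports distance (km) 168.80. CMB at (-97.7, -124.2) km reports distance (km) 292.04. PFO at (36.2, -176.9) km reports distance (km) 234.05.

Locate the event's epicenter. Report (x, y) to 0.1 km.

Circle about each station: (x − 14.9)² + (y − 123.6)² = 168.80²; (x + 97.7)² + (y + 124.2)² = 292.04²; (x − 36.2)² + (y + 176.9)² = 234.05².
Subtracting the BRK equation from the CMB and PFO equations removes the quadratic terms:
-225.2 x − 495.6 y = -47321.96
42.6 x − 601.0 y = -9180.88
Solving the 2×2 system: x ≈ 152.7, y ≈ 26.1 km.
Check against BRK (with the unrounded x, y): √((x − 14.9)²+(y − 123.6)²) = 168.80 ≈ 168.80 km. ✓

x ≈ 152.7 km, y ≈ 26.1 km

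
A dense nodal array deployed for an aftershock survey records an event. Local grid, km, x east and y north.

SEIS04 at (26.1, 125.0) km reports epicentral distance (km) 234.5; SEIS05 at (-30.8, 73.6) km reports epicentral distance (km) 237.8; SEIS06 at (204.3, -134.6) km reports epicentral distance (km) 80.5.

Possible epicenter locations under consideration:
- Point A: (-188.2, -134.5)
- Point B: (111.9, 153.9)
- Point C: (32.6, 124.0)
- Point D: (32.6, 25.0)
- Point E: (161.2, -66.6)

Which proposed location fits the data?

For each candidate, compare |candidate − station| to the reported distance:
Point A: residuals SEIS04 102.0, SEIS05 23.1, SEIS06 312.0 → max 312.0 km
Point B: residuals SEIS04 144.0, SEIS05 74.1, SEIS06 222.4 → max 222.4 km
Point C: residuals SEIS04 227.9, SEIS05 156.8, SEIS06 229.9 → max 229.9 km
Point D: residuals SEIS04 134.3, SEIS05 157.9, SEIS06 153.9 → max 157.9 km
Point E: residuals SEIS04 0.1, SEIS05 0.1, SEIS06 0.0 → max 0.1 km
Only Point E has all residuals ≈ 0.

Point E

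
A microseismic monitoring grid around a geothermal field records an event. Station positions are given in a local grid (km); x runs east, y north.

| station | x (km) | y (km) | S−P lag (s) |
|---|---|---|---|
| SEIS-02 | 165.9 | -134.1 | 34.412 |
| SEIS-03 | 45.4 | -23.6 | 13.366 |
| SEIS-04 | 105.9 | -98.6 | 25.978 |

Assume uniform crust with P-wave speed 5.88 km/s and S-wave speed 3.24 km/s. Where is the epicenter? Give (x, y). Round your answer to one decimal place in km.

x ≈ 25.6 km, y ≈ 70.8 km

Distance from S−P lag: d = Δt · v_P v_S / (v_P − v_S) = Δt · (5.88·3.24)/(5.88−3.24) ≈ 7.2164·Δt.
So d_SEIS-02 = 248.33, d_SEIS-03 = 96.45, d_SEIS-04 = 187.47 km.
Circle about each station: (x − 165.9)² + (y + 134.1)² = 248.33²; (x − 45.4)² + (y + 23.6)² = 96.45²; (x − 105.9)² + (y + 98.6)² = 187.47².
Subtracting the SEIS-02 equation from the SEIS-03 and SEIS-04 equations removes the quadratic terms:
-241.0 x + 221.0 y = 9477.69
-120.0 x + 71.0 y = 1953.94
Solving the 2×2 system: x ≈ 25.6, y ≈ 70.8 km.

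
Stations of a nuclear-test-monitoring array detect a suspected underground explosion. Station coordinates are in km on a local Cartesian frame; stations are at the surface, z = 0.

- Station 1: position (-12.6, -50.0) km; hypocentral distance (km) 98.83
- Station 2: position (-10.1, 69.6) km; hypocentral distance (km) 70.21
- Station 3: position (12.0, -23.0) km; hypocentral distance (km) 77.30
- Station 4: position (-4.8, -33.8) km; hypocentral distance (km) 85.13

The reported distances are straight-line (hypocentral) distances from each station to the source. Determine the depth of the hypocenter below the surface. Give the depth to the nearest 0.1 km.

z ≈ 56.0 km

Each station gives a sphere (x−x_i)² + (y−y_i)² + z² = d_i² (stations at z=0).
Subtracting the Station 1 sphere from Station 2 and Station 3: z² cancels, leaving linear equations in x and y:
5.0 x + 239.2 y = 7125.33
49.2 x + 54.0 y = 1806.32
Solving: x ≈ 4.114, y ≈ 29.702 km (keep extra digits for the depth step; rounded: 4.1, 29.7).
Then from the Station 1 sphere: z² = 98.83² − (x + 12.6)² − (y + 50.0)² with x = 4.114, y = 29.702, so z ≈ 55.996 ≈ 56.0 km.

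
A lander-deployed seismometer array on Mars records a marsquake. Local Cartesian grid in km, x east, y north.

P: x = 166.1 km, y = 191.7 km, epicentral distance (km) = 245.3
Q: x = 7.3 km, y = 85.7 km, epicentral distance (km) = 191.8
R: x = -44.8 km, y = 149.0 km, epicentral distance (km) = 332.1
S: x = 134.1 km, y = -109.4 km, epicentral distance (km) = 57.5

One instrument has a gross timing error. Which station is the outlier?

R

Solve using three stations at a time. Using P, Q, S (subtract circle equations pairwise → linear system) gives (x, y) ≈ (140.5, -52.3).
Distances from that point to each station vs reported:
  P: calculated 245.3 vs reported 245.3 → residual 0.0 km
  Q: calculated 191.8 vs reported 191.8 → residual 0.0 km
  R: calculated 273.6 vs reported 332.1 → residual 58.5 km
  S: calculated 57.5 vs reported 57.5 → residual 0.0 km
P, Q, S are mutually consistent (residuals ≈ 0); R is off by 58.5 km.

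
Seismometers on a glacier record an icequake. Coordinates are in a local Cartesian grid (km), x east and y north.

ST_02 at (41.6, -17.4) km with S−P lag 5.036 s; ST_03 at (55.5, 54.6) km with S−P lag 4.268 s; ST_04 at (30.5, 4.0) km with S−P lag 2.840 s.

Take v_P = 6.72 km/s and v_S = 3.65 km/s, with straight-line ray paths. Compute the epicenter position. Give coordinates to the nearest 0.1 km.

Distance from S−P lag: d = Δt · v_P v_S / (v_P − v_S) = Δt · (6.72·3.65)/(6.72−3.65) ≈ 7.9896·Δt.
So d_ST_02 = 40.24, d_ST_03 = 34.10, d_ST_04 = 22.69 km.
Circle about each station: (x − 41.6)² + (y + 17.4)² = 40.24²; (x − 55.5)² + (y − 54.6)² = 34.10²; (x − 30.5)² + (y − 4.0)² = 22.69².
Subtracting pairs of circle equations eliminates x²+y² and gives linear equations (the radical axes):
27.8 x + 144.0 y = 4484.54
-22.2 x + 42.8 y = 17.35
Solving the 2×2 system: x ≈ 43.2, y ≈ 22.8 km.

(43.2, 22.8)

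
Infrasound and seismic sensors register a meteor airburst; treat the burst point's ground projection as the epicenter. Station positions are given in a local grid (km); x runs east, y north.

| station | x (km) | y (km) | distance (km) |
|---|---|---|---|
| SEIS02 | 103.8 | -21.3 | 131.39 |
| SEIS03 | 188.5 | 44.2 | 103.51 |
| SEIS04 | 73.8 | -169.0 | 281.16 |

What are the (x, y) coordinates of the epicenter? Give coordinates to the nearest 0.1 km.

Circle about each station: (x − 103.8)² + (y + 21.3)² = 131.39²; (x − 188.5)² + (y − 44.2)² = 103.51²; (x − 73.8)² + (y + 169.0)² = 281.16².
Subtracting the SEIS02 equation from the SEIS03 and SEIS04 equations removes the quadratic terms:
169.4 x + 131.0 y = 32806.77
-60.0 x − 295.4 y = -39008.30
Solving the 2×2 system: x ≈ 108.6, y ≈ 110.0 km.

(108.6, 110.0)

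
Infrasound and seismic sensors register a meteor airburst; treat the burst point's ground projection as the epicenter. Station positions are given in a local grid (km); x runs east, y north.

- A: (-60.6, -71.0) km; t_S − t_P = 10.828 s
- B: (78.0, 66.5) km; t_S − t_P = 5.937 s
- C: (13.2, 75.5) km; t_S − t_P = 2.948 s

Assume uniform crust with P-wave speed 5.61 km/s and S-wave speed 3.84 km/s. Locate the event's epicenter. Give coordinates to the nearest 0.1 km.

10.9 km east, 39.7 km north

Distance from S−P lag: d = Δt · v_P v_S / (v_P − v_S) = Δt · (5.61·3.84)/(5.61−3.84) ≈ 12.1708·Δt.
So d_A = 131.79, d_B = 72.26, d_C = 35.88 km.
Circle about each station: (x + 60.6)² + (y + 71.0)² = 131.79²; (x − 78.0)² + (y − 66.5)² = 72.26²; (x − 13.2)² + (y − 75.5)² = 35.88².
Subtracting the A equation from the B and C equations removes the quadratic terms:
277.2 x + 275.0 y = 13939.99
147.6 x + 293.0 y = 13242.36
Solving the 2×2 system: x ≈ 10.9, y ≈ 39.7 km.
Check against A (with the unrounded x, y): √((x + 60.6)²+(y + 71.0)²) = 131.79 ≈ 131.79 km. ✓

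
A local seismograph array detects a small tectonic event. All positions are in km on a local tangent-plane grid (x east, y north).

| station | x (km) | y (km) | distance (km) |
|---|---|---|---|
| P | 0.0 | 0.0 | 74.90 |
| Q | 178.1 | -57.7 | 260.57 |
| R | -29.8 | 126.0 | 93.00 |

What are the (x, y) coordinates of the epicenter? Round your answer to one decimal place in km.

x ≈ -63.7 km, y ≈ 39.4 km

Circle about each station: x² + y² = 74.90²; (x − 178.1)² + (y + 57.7)² = 260.57²; (x + 29.8)² + (y − 126.0)² = 93.00².
Subtracting the P equation from the Q and R equations removes the quadratic terms:
356.2 x − 115.4 y = -27237.81
-59.6 x + 252.0 y = 13725.05
Solving the 2×2 system: x ≈ -63.7, y ≈ 39.4 km.
Check against P (with the unrounded x, y): √(x²+y²) = 74.90 ≈ 74.90 km. ✓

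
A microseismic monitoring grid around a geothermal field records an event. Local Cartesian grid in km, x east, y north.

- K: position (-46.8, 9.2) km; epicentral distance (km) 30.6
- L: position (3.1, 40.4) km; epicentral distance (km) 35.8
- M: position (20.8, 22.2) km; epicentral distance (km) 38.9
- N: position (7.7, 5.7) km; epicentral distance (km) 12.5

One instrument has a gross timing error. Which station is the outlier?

Solve using three stations at a time. Using K, L, M (subtract circle equations pairwise → linear system) gives (x, y) ≈ (-16.2, 10.3).
Distances from that point to each station vs reported:
  K: calculated 30.6 vs reported 30.6 → residual 0.0 km
  L: calculated 35.8 vs reported 35.8 → residual 0.0 km
  M: calculated 38.9 vs reported 38.9 → residual 0.0 km
  N: calculated 24.4 vs reported 12.5 → residual 11.9 km
K, L, M are mutually consistent (residuals ≈ 0); N is off by 11.9 km.

N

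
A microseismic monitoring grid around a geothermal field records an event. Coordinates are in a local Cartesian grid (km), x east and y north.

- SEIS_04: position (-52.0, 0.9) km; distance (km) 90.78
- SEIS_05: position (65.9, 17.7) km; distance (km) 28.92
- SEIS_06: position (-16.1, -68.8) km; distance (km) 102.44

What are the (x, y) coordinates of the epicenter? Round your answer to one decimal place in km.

Circle about each station: (x + 52.0)² + (y − 0.9)² = 90.78²; (x − 65.9)² + (y − 17.7)² = 28.92²; (x + 16.1)² + (y + 68.8)² = 102.44².
Subtracting the SEIS_04 equation from the SEIS_05 and SEIS_06 equations removes the quadratic terms:
235.8 x + 33.6 y = 9355.93
71.8 x − 139.4 y = 34.89
Solving the 2×2 system: x ≈ 37.0, y ≈ 18.8 km.

x ≈ 37.0 km, y ≈ 18.8 km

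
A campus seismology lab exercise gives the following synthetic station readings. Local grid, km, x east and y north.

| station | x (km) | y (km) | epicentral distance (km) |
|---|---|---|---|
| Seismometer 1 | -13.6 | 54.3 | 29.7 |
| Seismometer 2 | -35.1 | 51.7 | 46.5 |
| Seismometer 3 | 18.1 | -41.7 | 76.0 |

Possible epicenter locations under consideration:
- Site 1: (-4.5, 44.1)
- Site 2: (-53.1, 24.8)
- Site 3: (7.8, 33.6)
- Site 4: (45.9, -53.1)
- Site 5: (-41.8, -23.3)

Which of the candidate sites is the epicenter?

Site 3

For each candidate, compare |candidate − station| to the reported distance:
Site 1: residuals Seismometer 1 16.0, Seismometer 2 15.0, Seismometer 3 12.7 → max 16.0 km
Site 2: residuals Seismometer 1 19.6, Seismometer 2 14.1, Seismometer 3 21.4 → max 21.4 km
Site 3: residuals Seismometer 1 0.1, Seismometer 2 0.1, Seismometer 3 0.0 → max 0.1 km
Site 4: residuals Seismometer 1 93.1, Seismometer 2 86.0, Seismometer 3 46.0 → max 93.1 km
Site 5: residuals Seismometer 1 52.9, Seismometer 2 28.8, Seismometer 3 13.3 → max 52.9 km
Only Site 3 has all residuals ≈ 0.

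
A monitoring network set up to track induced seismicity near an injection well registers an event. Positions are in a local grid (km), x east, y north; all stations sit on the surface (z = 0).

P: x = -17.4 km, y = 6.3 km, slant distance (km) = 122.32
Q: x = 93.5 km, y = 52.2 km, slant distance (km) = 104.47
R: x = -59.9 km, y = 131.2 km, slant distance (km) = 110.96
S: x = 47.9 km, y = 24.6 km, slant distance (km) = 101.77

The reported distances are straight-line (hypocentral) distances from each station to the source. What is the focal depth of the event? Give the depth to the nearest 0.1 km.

Each station gives a sphere (x−x_i)² + (y−y_i)² + z² = d_i² (stations at z=0).
Subtracting the P sphere from Q and R: z² cancels, leaving linear equations in x and y:
221.8 x + 91.8 y = 15172.84
-85.0 x + 249.8 y = 23109.06
Solving: x ≈ 26.401, y ≈ 101.494 km (keep extra digits for the depth step; rounded: 26.4, 101.5).
Then from the P sphere: z² = 122.32² − (x + 17.4)² − (y − 6.3)² with x = 26.401, y = 101.494, so z ≈ 63.101 ≈ 63.1 km.

z ≈ 63.1 km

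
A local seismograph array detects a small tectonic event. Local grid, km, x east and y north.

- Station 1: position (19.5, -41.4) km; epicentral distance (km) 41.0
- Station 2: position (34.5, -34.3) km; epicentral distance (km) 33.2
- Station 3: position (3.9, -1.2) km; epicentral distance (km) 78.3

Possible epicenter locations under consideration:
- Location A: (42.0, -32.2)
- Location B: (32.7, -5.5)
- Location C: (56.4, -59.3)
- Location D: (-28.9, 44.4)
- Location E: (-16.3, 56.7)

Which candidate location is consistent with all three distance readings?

For each candidate, compare |candidate − station| to the reported distance:
Location A: residuals Station 1 16.7, Station 2 25.4, Station 3 29.2 → max 29.2 km
Location B: residuals Station 1 2.8, Station 2 4.3, Station 3 49.2 → max 49.2 km
Location C: residuals Station 1 0.0, Station 2 0.0, Station 3 0.0 → max 0.0 km
Location D: residuals Station 1 57.5, Station 2 67.9, Station 3 22.1 → max 67.9 km
Location E: residuals Station 1 63.4, Station 2 71.0, Station 3 17.0 → max 71.0 km
Only Location C has all residuals ≈ 0.

Location C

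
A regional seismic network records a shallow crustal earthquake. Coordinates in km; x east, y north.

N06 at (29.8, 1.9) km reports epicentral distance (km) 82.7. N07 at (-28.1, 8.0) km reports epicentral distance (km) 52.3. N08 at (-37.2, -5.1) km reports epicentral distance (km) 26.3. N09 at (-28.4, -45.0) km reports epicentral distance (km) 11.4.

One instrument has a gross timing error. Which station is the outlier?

N08

Solve using three stations at a time. Using N06, N07, N09 (subtract circle equations pairwise → linear system) gives (x, y) ≈ (-39.6, -43.0).
Distances from that point to each station vs reported:
  N06: calculated 82.7 vs reported 82.7 → residual 0.0 km
  N07: calculated 52.3 vs reported 52.3 → residual 0.0 km
  N08: calculated 38.0 vs reported 26.3 → residual 11.7 km
  N09: calculated 11.4 vs reported 11.4 → residual 0.0 km
N06, N07, N09 are mutually consistent (residuals ≈ 0); N08 is off by 11.7 km.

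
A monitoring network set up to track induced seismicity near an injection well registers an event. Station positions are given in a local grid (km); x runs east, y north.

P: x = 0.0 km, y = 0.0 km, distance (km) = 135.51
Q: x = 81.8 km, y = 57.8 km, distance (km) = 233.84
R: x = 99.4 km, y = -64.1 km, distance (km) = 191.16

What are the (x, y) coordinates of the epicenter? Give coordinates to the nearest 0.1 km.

Circle about each station: x² + y² = 135.51²; (x − 81.8)² + (y − 57.8)² = 233.84²; (x − 99.4)² + (y + 64.1)² = 191.16².
Subtracting the P equation from the Q and R equations removes the quadratic terms:
163.6 x + 115.6 y = -26286.11
198.8 x − 128.2 y = -4190.02
Solving the 2×2 system: x ≈ -87.7, y ≈ -103.3 km.

(-87.7, -103.3)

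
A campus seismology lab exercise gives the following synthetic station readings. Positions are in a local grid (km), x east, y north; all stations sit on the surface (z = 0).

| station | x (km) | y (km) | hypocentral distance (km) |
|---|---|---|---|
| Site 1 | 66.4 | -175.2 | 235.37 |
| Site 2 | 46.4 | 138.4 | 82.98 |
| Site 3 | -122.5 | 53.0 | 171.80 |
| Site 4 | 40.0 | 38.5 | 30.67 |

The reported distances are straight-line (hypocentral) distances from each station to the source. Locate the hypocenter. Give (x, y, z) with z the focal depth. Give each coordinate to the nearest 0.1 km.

Each station gives a sphere (x−x_i)² + (y−y_i)² + z² = d_i² (stations at z=0).
Subtracting the Site 1 sphere from Site 2 and Site 3: z² cancels, leaving linear equations in x and y:
-40.0 x + 627.2 y = 34716.88
-377.8 x + 456.4 y = 8595.05
Solving: x ≈ 47.800, y ≈ 58.401 km (keep extra digits for the depth step; rounded: 47.8, 58.4).
Then from the Site 1 sphere: z² = 235.37² − (x − 66.4)² − (y + 175.2)² with x = 47.800, y = 58.401, so z ≈ 21.992 ≈ 22.0 km.

x ≈ 47.8 km, y ≈ 58.4 km, depth ≈ 22.0 km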